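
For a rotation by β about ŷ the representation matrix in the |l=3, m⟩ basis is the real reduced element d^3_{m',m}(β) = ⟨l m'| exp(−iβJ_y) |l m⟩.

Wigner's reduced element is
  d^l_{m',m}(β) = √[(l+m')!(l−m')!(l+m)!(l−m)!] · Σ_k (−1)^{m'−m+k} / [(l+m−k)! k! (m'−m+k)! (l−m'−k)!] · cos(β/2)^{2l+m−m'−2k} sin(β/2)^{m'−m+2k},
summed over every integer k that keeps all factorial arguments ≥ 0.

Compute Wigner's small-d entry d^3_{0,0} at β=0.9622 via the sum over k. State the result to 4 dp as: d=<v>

d=-0.3904

d^3_{0,0}(β=0.9622) via Wigner's sum:
c=cos(0.9622/2)=0.886486, s=sin(0.9622/2)=0.462755; N=√[6·6·6·6]=36.000000
k∈{0,1,2,3} keeps every argument non-negative
  k=0: (−1)^0·36.0000/(36)·0.8865^6·0.4628^0 = +0.485325
  k=1: (−1)^1·36.0000/(4)·0.8865^4·0.4628^2 = -1.190234
  k=2: (−1)^2·36.0000/(4)·0.8865^2·0.4628^4 = +0.324332
  k=3: (−1)^3·36.0000/(36)·0.8865^0·0.4628^6 = -0.009820
d^3_{0,0}(0.9622) = +0.485325 -1.190234 +0.324332 -0.009820 = -0.390397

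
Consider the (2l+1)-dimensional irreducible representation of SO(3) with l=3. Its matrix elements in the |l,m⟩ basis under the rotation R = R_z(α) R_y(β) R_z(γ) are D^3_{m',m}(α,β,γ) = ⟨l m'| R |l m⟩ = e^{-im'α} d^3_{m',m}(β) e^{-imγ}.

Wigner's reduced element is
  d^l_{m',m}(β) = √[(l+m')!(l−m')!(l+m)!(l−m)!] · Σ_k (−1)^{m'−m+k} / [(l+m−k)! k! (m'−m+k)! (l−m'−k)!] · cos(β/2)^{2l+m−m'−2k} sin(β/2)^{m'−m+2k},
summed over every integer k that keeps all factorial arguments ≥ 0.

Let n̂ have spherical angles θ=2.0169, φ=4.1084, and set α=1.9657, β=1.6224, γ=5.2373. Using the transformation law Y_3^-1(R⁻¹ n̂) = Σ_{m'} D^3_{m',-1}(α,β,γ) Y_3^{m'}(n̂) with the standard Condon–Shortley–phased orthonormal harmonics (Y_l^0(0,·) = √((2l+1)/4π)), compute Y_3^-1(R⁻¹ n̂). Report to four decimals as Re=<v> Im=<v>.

Need the full column D^3_{m',-1} for m'=−3..3 at α=1.9657, β=1.6224, γ=5.2373.
cos(β/2)=0.688629, sin(β/2)=0.725114
d^3_{-3,-1}: single k=2 term ⇒ +0.457930;  D = +0.063368-0.453524i
d^3_{-2,-1}: k∈[1..2] ⇒ +0.355085 -0.787416 = -0.432332;  D = +0.418234-0.109505i
d^3_{-1,-1}: k∈[0..2] ⇒ +0.106638 -0.945896 +0.786587 = -0.052671;  D = -0.031917-0.041899i
d^3_{0,-1}: k∈[0..2] ⇒ -0.388976 +1.293857 -0.478198 = +0.426684;  D = +0.213827-0.369239i
d^3_{1,-1}: k∈[0..2] ⇒ +0.709422 -1.048783 +0.145358 = -0.194003;  D = +0.192366+0.025151i
d^3_{2,-1}: k∈[0..1] ⇒ -0.787416 +0.436533 = -0.350884;  D = -0.091865-0.338645i
d^3_{3,-1}: single k=0 term ⇒ +0.507740;  D = +0.401173-0.311224i
Y_3^{m'}(θ=2.0169,φ=4.1084) and Σ D·Y over m':
  (+0.0634-0.4535i)·(+0.2975+0.0732i)  (+0.4182-0.1095i)·(+0.1274+0.3355i)  (-0.0319-0.0419i)·(+0.0115-0.0166i)  (+0.2138-0.3692i)·(+0.3332+0.0000i)  (+0.1924+0.0252i)·(-0.0115-0.0166i)  (-0.0919-0.3386i)·(+0.1274-0.3355i)  (+0.4012-0.3112i)·(-0.2975+0.0732i)
Y_3^-1(R⁻¹ n̂) = -0.011451-0.020735i

Re=-0.0115 Im=-0.0207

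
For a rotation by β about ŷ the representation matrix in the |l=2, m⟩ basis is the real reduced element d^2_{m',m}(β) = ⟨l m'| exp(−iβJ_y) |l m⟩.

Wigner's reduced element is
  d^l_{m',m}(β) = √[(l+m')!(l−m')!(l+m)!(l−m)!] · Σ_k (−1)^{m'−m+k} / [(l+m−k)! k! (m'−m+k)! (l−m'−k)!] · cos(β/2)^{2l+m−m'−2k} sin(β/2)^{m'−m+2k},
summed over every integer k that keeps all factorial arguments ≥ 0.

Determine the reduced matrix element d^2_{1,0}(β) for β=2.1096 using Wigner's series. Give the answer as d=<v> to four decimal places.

d=0.5394

d^2_{1,0}(β=2.1096) via Wigner's sum:
c=cos(2.1096/2)=0.493402, s=sin(2.1096/2)=0.869802; N=√[6·1·2·2]=4.898979
Admissible k: 0..1 (factorial args all ≥0)
  k=0: (−1)^1·4.8990/(2)·0.4934^3·0.8698^1 = -0.255916
  k=1: (−1)^2·4.8990/(2)·0.4934^1·0.8698^3 = +0.795311
d^2_{1,0}(2.1096) = -0.255916 +0.795311 = +0.539395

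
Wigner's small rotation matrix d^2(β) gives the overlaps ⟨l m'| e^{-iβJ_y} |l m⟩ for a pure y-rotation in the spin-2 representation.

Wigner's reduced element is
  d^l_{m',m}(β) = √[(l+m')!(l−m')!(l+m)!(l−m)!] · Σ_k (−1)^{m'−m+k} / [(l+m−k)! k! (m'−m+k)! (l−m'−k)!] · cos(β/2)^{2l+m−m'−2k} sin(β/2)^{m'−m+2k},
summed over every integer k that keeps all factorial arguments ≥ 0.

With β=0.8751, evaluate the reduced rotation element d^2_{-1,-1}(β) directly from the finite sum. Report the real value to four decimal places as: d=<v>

d=0.2312

d^2_{-1,-1}(β=0.8751) via Wigner's sum:
With c≡cos(β/2)=0.905792 and s≡sin(β/2)=0.423722, N=[1·6·1·6]^{1/2}=6.000000
k: max(0,(-1)−(-1))=0 … min(2+(-1),2−(-1))=1
  k=0: (−1)^0·6.0000/(6)·0.9058^4·0.4237^0 = +0.673155
  k=1: (−1)^1·6.0000/(2)·0.9058^2·0.4237^2 = -0.441916
d^2_{-1,-1}(0.8751) = +0.673155 -0.441916 = +0.231239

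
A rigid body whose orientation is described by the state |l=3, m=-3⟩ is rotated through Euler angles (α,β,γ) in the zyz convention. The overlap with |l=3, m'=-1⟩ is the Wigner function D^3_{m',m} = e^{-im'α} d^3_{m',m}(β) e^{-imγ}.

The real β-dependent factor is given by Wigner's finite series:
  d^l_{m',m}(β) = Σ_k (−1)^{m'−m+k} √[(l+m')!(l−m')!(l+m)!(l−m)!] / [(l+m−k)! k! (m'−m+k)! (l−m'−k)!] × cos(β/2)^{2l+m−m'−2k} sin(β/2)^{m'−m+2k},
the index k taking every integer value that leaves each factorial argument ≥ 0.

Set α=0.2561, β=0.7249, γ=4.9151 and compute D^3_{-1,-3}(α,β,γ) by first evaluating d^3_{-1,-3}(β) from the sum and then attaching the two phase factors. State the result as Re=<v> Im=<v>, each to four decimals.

Split into d^3_{-1,-3}(β=0.7249) × two z-phases.
c=cos(0.7249/2)=0.935031, s=sin(0.7249/2)=0.354566; N=√[2·24·1·720]=185.903201
k: max(0,(-3)−(-1))=0 … min(3+(-3),3−(-1))=0
  k=0: (−1)^2·185.9032/(48)·0.9350^4·0.3546^2 = +0.372172
d^3_{-1,-3}(0.7249) = +0.372172
Phases: e^{-i·(-1)·0.2561}=+0.967385+0.253310i, e^{-i·(-3)·4.9151}=-0.571336+0.820716i ⇒ D=-0.283073+0.241623i

Re=-0.2831 Im=0.2416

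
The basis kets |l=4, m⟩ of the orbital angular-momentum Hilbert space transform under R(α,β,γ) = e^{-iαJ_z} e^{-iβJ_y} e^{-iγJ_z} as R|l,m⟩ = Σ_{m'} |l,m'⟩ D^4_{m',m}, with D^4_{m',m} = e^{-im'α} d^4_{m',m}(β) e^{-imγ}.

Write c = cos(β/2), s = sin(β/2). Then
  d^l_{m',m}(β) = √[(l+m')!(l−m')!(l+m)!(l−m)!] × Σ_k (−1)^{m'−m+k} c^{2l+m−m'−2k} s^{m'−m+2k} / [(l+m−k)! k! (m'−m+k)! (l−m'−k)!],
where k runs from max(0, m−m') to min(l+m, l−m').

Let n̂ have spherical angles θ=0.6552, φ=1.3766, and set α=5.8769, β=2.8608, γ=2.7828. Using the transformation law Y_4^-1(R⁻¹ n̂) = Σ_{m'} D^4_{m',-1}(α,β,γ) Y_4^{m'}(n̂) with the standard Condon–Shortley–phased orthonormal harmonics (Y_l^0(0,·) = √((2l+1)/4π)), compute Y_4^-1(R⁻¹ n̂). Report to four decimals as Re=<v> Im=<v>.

Re=-0.1640 Im=-0.2868

Need the full column D^4_{m',-1} for m'=−4..4 at α=5.8769, β=2.8608, γ=2.7828.
cos(β/2)=0.139936, sin(β/2)=0.990161
d^4_{-4,-1}: single k=3 term ⇒ +0.000390;  D = +0.000157+0.000357i
d^4_{-3,-1}: k∈[2..3] ⇒ +0.000058 -0.004876 = -0.004817;  D = -0.000033-0.004817i
d^4_{-2,-1}: k∈[1..3] ⇒ +0.000004 -0.001105 +0.036883 = +0.035783;  D = -0.013916+0.032966i
d^4_{-1,-1}: k∈[0..3] ⇒ +0.000000 -0.000110 +0.011057 -0.184540 = -0.173593;  D = +0.125217-0.120229i
d^4_{0,-1}: k∈[0..3] ⇒ -0.000005 +0.001398 -0.069981 +0.583959 = +0.515372;  D = -0.482554+0.180970i
d^4_{1,-1}: k∈[0..3] ⇒ +0.000074 -0.011057 +0.276810 -0.923943 = -0.658117;  D = +0.657375+0.031244i
d^4_{2,-1}: k∈[0..2] ⇒ -0.000737 +0.055325 -0.553992 = -0.499404;  D = +0.448863+0.218921i
d^4_{3,-1}: k∈[0..1] ⇒ +0.004876 -0.146474 = -0.141598;  D = +0.092377+0.107315i
d^4_{4,-1}: single k=0 term ⇒ -0.019517;  D = +0.005850+0.018619i
Y_4^{m'}(θ=0.6552,φ=1.3766) and Σ D·Y over m':
  (+0.0002+0.0004i)·(+0.0435+0.0428i)  (-0.0000-0.0048i)·(-0.1235+0.1875i)  (-0.0139+0.0330i)·(-0.3910-0.1600i)  (+0.1252-0.1202i)·(+0.0618-0.3142i)  (-0.4826+0.1810i)·(-0.2144+0.0000i)  (+0.6574+0.0312i)·(-0.0618-0.3142i)  (+0.4489+0.2189i)·(-0.3910+0.1600i)  (+0.0924+0.1073i)·(+0.1235+0.1875i)  (+0.0059+0.0186i)·(+0.0435-0.0428i)
Y_4^-1(R⁻¹ n̂) = -0.163961-0.286769i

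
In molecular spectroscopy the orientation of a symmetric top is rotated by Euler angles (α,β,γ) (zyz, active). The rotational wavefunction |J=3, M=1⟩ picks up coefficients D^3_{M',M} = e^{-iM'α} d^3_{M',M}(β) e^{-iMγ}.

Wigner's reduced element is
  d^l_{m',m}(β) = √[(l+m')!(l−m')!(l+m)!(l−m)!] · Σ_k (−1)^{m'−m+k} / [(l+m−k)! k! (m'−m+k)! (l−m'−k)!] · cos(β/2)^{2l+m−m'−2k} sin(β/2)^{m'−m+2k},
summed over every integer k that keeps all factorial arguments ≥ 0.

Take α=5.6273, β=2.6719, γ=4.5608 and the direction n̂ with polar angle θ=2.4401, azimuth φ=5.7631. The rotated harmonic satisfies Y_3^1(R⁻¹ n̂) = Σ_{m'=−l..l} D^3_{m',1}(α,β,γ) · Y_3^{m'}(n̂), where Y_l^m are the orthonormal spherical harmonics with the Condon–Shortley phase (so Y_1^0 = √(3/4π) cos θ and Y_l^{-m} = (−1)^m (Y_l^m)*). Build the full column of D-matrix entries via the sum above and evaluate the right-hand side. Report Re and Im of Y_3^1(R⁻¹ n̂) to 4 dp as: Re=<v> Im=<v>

Need the full column D^3_{m',1} for m'=−3..3 at α=5.6273, β=2.6719, γ=4.5608.
cos(β/2)=0.232694, sin(β/2)=0.972550
d^3_{-3,1}: single k=4 term ⇒ +0.187613;  D = +0.181998-0.045556i
d^3_{-2,1}: k∈[3..4] ⇒ +0.073303 -0.640242 = -0.566940;  D = -0.519813-0.226307i
d^3_{-1,1}: k∈[2..4] ⇒ +0.016638 -0.387531 +0.846198 = +0.475305;  D = +0.229663+0.416137i
d^3_{0,1}: k∈[1..3] ⇒ +0.002298 -0.120448 +0.701350 = +0.583200;  D = -0.088069+0.576512i
d^3_{1,1}: k∈[0..2] ⇒ +0.000159 -0.022185 +0.290648 = +0.268622;  D = -0.194091+0.185706i
d^3_{2,1}: k∈[0..1] ⇒ -0.002098 +0.073303 = +0.071204;  D = -0.070794+0.007635i
d^3_{3,1}: single k=0 term ⇒ +0.010740;  D = -0.009165-0.005599i
Y_3^{m'}(θ=2.4401,φ=5.7631) and Σ D·Y over m':
  (+0.1820-0.0456i)·(+0.0012+0.1121i)  (-0.5198-0.2263i)·(-0.1645-0.2804i)  (+0.2297+0.4161i)·(+0.3471+0.1988i)  (-0.0881+0.5765i)·(+0.0235+0.0000i)  (-0.1941+0.1857i)·(-0.3471+0.1988i)  (-0.0708+0.0076i)·(-0.1645+0.2804i)  (-0.0092-0.0056i)·(-0.0012+0.1121i)
Y_3^1(R⁻¹ n̂) = +0.062920+0.281825i

Re=0.0629 Im=0.2818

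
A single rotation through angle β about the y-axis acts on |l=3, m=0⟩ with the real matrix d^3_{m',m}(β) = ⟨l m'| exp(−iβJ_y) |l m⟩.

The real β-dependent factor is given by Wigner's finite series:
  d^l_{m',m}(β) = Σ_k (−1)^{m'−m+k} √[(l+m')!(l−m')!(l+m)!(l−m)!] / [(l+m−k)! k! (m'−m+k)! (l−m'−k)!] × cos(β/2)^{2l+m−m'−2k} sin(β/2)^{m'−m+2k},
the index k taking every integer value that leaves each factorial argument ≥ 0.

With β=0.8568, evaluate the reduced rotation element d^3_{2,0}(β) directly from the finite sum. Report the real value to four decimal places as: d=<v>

d=0.5122

d^3_{2,0}(β=0.8568) via Wigner's sum:
c=cos(0.8568/2)=0.909632, s=sin(0.8568/2)=0.415416; N=√[120·1·6·6]=65.726707
k∈{0,1} keeps every argument non-negative
  k=0: (−1)^2·65.7267/(12)·0.9096^4·0.4154^2 = +0.647126
  k=1: (−1)^3·65.7267/(12)·0.9096^2·0.4154^4 = -0.134966
d^3_{2,0}(0.8568) = +0.647126 -0.134966 = +0.512160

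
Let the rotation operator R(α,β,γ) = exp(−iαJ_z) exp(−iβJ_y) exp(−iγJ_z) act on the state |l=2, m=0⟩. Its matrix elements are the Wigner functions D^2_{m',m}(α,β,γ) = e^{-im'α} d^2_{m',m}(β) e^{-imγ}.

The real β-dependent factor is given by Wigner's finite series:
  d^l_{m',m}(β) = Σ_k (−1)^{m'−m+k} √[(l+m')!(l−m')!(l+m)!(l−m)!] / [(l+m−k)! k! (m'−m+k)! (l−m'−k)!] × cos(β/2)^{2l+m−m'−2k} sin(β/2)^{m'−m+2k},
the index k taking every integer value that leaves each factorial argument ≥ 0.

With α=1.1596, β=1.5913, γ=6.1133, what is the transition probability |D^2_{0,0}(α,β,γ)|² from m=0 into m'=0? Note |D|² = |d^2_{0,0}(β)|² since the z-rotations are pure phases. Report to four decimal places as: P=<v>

P=0.2494

First d^2_{0,0}(β=1.5913), then the phase factors e^{-i(0)α} and e^{-i(0)γ}:
c=cos(1.5913/2)=0.699821, s=sin(1.5913/2)=0.714319; N=√[2·2·2·2]=4.000000
The bounds max(0,m−m')=0 and min(l+m,l−m')=2 give 3 terms
  k=0: (−1)^0·4.0000/(4)·0.6998^4·0.7143^0 = +0.239854
  k=1: (−1)^1·4.0000/(1)·0.6998^2·0.7143^2 = -0.999580
  k=2: (−1)^2·4.0000/(4)·0.6998^0·0.7143^4 = +0.260356
d^2_{0,0}(1.5913) = +0.239854 -0.999580 +0.260356 = -0.499369
|D^2_{0,0}|² = |d^2_{0,0}(β)|² = (-0.499369)² = 0.249370 (the z-rotation phases have unit modulus)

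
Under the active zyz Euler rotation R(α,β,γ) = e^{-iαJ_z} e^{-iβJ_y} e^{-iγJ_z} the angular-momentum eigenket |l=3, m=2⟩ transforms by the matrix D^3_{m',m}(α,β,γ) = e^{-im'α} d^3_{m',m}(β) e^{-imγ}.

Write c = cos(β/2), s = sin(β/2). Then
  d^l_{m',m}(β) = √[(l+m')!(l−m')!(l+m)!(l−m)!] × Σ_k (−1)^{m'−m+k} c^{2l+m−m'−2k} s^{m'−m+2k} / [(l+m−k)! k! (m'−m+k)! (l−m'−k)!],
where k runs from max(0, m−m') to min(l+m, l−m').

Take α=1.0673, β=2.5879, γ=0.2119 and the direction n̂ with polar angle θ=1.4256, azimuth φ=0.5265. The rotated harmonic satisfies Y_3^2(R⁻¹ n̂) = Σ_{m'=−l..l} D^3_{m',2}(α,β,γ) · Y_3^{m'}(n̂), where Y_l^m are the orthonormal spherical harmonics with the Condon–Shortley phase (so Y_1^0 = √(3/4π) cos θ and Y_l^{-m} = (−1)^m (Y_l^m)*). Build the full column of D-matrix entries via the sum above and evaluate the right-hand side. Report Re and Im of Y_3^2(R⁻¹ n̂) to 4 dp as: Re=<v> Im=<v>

Re=0.2236 Im=0.1934

Need the full column D^3_{m',2} for m'=−3..3 at α=1.0673, β=2.5879, γ=0.2119.
cos(β/2)=0.273323, sin(β/2)=0.961922
d^3_{-3,2}: single k=5 term ⇒ +0.551382;  D = -0.515355+0.196039i
d^3_{-2,2}: k∈[4..5] ⇒ +0.319804 -0.792209 = -0.472405;  D = +0.065923-0.467783i
d^3_{-1,2}: k∈[3..4] ⇒ +0.114942 -0.711830 = -0.596888;  D = -0.477511-0.358132i
d^3_{0,2}: k∈[2..3] ⇒ +0.028284 -0.350327 = -0.322043;  D = -0.293553+0.132433i
d^3_{1,2}: k∈[1..2] ⇒ +0.004640 -0.114942 = -0.110302;  D = -0.008781+0.109952i
d^3_{2,2}: k∈[0..1] ⇒ +0.000417 -0.025820 = -0.025403;  D = +0.021204+0.013989i
d^3_{3,2}: single k=0 term ⇒ -0.003594;  D = +0.003181-0.001673i
Y_3^{m'}(θ=1.4256,φ=0.5265) and Σ D·Y over m':
  (-0.5154+0.1960i)·(-0.0035-0.4042i)  (+0.0659-0.4678i)·(+0.0717-0.1258i)  (-0.4775-0.3581i)·(-0.2475+0.1439i)  (-0.2936+0.1324i)·(-0.1563+0.0000i)  (-0.0088+0.1100i)·(+0.2475+0.1439i)  (+0.0212+0.0140i)·(+0.0717+0.1258i)  (+0.0032-0.0017i)·(+0.0035-0.4042i)
Y_3^2(R⁻¹ n̂) = +0.223645+0.193369i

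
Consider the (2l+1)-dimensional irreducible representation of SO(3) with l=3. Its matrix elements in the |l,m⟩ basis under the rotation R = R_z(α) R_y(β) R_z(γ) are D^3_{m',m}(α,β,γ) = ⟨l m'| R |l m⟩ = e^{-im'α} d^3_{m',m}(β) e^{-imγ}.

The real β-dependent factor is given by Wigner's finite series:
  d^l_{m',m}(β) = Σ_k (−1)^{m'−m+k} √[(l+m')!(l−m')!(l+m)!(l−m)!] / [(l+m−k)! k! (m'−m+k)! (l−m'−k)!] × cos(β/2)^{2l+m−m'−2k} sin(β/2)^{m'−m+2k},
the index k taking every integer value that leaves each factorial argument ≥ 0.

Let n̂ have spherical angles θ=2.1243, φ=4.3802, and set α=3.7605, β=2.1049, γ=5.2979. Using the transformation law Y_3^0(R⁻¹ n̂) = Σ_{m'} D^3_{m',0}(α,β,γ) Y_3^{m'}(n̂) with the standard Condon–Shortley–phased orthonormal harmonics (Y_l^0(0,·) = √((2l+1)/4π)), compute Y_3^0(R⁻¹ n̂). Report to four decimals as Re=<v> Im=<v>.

Re=0.2351 Im=0.0000

Need the full column D^3_{m',0} for m'=−3..3 at α=3.7605, β=2.1049, γ=5.2979.
cos(β/2)=0.495444, sin(β/2)=0.868640
d^3_{-3,0}: single k=3 term ⇒ +0.356466;  D = +0.100540-0.341994i
d^3_{-2,0}: k∈[2..3] ⇒ +0.249012 -0.765436 = -0.516425;  D = -0.168800-0.488059i
d^3_{-1,0}: k∈[1..3] ⇒ +0.089827 -0.828353 +0.848758 = +0.110231;  D = -0.089785-0.063950i
d^3_{0,0}: k∈[0..3] ⇒ +0.014790 -0.409168 +1.257740 -0.429574 = +0.433789;  D = +0.433789+0.000000i
d^3_{1,0}: k∈[0..2] ⇒ -0.089827 +0.828353 -0.848758 = -0.110231;  D = +0.089785-0.063950i
d^3_{2,0}: k∈[0..1] ⇒ +0.249012 -0.765436 = -0.516425;  D = -0.168800+0.488059i
d^3_{3,0}: single k=0 term ⇒ -0.356466;  D = -0.100540-0.341994i
Y_3^{m'}(θ=2.1243,φ=4.3802) and Σ D·Y over m':
  (+0.1005-0.3420i)·(+0.2157-0.1395i)  (-0.1688-0.4881i)·(+0.3061+0.2397i)  (-0.0898-0.0640i)·(-0.0342+0.0992i)  (+0.4338+0.0000i)·(+0.3175+0.0000i)  (+0.0898-0.0640i)·(+0.0342+0.0992i)  (-0.1688+0.4881i)·(+0.3061-0.2397i)  (-0.1005-0.3420i)·(-0.2157-0.1395i)
Y_3^0(R⁻¹ n̂) = +0.235129-0.000000i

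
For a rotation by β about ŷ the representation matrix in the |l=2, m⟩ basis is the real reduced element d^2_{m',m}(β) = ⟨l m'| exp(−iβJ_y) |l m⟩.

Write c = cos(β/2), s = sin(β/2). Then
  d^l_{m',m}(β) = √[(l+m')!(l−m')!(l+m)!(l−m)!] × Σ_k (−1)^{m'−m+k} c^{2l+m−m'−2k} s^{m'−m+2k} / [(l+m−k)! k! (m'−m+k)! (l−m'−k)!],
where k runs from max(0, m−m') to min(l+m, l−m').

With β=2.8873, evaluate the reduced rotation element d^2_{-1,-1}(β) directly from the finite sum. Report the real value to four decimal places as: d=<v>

d^2_{-1,-1}(β=2.8873) via Wigner's sum:
Half-angle: c=0.126804, s=0.991928. N=√(1·6·1·6)=6.000000
The bounds max(0,m−m')=0 and min(l+m,l−m')=1 give 2 terms
  k=0: (−1)^0·6.0000/(6)·0.1268^4·0.9919^0 = +0.000259
  k=1: (−1)^1·6.0000/(2)·0.1268^2·0.9919^2 = -0.047462
d^2_{-1,-1}(2.8873) = +0.000259 -0.047462 = -0.047204

d=-0.0472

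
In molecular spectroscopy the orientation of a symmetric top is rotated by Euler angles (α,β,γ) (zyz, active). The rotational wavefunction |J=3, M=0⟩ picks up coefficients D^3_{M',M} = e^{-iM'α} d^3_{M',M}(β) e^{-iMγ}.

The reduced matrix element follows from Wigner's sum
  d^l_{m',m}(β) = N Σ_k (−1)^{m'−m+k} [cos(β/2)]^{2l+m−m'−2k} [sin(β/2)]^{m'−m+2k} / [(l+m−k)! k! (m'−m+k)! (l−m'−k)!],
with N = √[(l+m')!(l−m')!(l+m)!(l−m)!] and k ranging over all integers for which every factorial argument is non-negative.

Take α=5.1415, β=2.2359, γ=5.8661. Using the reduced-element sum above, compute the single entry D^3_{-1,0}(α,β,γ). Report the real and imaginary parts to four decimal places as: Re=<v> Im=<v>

Split into d^3_{-1,0}(β=2.2359) × two z-phases.
c=cos(2.2359/2)=0.437527, s=sin(2.2359/2)=0.899205; N=√[2·24·6·6]=41.569219
Admissible k: 1..3 (factorial args all ≥0)
  k=1: (−1)^0·41.5692/(12)·0.4375^5·0.8992^1 = +0.049943
  k=2: (−1)^1·41.5692/(4)·0.4375^3·0.8992^3 = -0.632852
  k=3: (−1)^2·41.5692/(12)·0.4375^1·0.8992^5 = +0.891025
d^3_{-1,0}(2.2359) = +0.049943 -0.632852 +0.891025 = +0.308115
D = (+0.416063-0.909336i)·(+0.308115)·(+1.000000+0.000000i) = +0.128195-0.280180i

Re=0.1282 Im=-0.2802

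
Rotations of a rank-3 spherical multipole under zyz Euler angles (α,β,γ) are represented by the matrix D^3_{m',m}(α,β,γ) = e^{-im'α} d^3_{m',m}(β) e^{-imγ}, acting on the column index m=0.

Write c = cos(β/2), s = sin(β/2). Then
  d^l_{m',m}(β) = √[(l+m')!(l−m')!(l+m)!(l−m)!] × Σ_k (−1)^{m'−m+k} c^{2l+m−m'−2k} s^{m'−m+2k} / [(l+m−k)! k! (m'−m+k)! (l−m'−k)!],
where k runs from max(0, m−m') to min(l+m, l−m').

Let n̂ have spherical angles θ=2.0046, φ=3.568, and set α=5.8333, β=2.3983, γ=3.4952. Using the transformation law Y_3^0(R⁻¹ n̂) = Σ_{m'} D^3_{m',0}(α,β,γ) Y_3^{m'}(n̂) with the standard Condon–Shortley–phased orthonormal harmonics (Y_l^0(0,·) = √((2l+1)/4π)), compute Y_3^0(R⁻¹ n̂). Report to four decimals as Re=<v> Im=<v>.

Re=0.0924 Im=0.0000

Need the full column D^3_{m',0} for m'=−3..3 at α=5.8333, β=2.3983, γ=3.4952.
cos(β/2)=0.363150, sin(β/2)=0.931731
d^3_{-3,0}: single k=3 term ⇒ +0.173238;  D = +0.037999-0.169020i
d^3_{-2,0}: k∈[2..3] ⇒ +0.082696 -0.544370 = -0.461674;  D = -0.287064+0.361576i
d^3_{-1,0}: k∈[1..3] ⇒ +0.020385 -0.402569 +0.883341 = +0.501157;  D = +0.451290-0.217934i
d^3_{0,0}: k∈[0..3] ⇒ +0.002294 -0.135884 +0.894491 -0.654248 = +0.106653;  D = +0.106653+0.000000i
d^3_{1,0}: k∈[0..2] ⇒ -0.020385 +0.402569 -0.883341 = -0.501157;  D = -0.451290-0.217934i
d^3_{2,0}: k∈[0..1] ⇒ +0.082696 -0.544370 = -0.461674;  D = -0.287064-0.361576i
d^3_{3,0}: single k=0 term ⇒ -0.173238;  D = -0.037999-0.169020i
Y_3^{m'}(θ=2.0046,φ=3.568) and Σ D·Y over m':
  (+0.0380-0.1690i)·(-0.0896+0.2985i)  (-0.2871+0.3616i)·(-0.2327+0.2664i)  (+0.4513-0.2179i)·(+0.0311-0.0141i)  (+0.1067+0.0000i)·(+0.3320+0.0000i)  (-0.4513-0.2179i)·(-0.0311-0.0141i)  (-0.2871-0.3616i)·(-0.2327-0.2664i)  (-0.0380-0.1690i)·(+0.0896+0.2985i)
Y_3^0(R⁻¹ n̂) = +0.092418-0.000000i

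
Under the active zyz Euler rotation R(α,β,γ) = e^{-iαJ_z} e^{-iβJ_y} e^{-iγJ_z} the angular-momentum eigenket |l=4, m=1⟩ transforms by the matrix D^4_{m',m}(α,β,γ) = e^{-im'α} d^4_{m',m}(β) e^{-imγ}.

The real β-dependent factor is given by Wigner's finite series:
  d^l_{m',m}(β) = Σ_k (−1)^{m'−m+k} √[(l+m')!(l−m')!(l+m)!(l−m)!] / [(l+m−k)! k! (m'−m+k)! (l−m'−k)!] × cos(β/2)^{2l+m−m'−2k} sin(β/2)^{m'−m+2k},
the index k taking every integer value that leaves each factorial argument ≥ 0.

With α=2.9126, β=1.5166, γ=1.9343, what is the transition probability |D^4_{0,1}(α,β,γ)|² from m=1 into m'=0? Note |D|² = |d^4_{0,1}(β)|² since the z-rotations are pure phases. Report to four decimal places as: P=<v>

First d^4_{0,1}(β=1.5166), then the phase factors e^{-i(0)α} and e^{-i(1)γ}:
Half-angle: c=0.726006, s=0.687688. N=√(24·24·120·6)=643.987578
The bounds max(0,m−m')=1 and min(l+m,l−m')=4 give 4 terms
  k=1: (−1)^0·643.9876/(144)·0.7260^7·0.6877^1 = +0.326955
  k=2: (−1)^1·643.9876/(24)·0.7260^5·0.6877^3 = -1.760121
  k=3: (−1)^2·643.9876/(24)·0.7260^3·0.6877^5 = +1.579229
  k=4: (−1)^3·643.9876/(144)·0.7260^1·0.6877^7 = -0.236155
d^4_{0,1}(1.5166) = +0.326955 -1.760121 +1.579229 -0.236155 = -0.090091
|D^4_{0,1}|² = |d^4_{0,1}(β)|² = (-0.090091)² = 0.008116 (the z-rotation phases have unit modulus)

P=0.0081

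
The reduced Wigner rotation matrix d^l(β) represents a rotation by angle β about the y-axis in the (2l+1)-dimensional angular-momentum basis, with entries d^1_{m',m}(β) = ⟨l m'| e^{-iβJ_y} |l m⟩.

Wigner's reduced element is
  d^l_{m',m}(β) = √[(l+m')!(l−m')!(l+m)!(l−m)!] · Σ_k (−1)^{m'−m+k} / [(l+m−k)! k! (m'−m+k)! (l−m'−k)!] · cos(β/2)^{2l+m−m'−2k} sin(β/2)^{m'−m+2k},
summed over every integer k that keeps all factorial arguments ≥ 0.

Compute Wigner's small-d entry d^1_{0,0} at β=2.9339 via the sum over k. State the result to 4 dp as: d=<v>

d=-0.9785

d^1_{0,0}(β=2.9339) via Wigner's sum:
With c≡cos(β/2)=0.103660 and s≡sin(β/2)=0.994613, N=[1·1·1·1]^{1/2}=1.000000
Admissible k: 0..1 (factorial args all ≥0)
  k=0: (−1)^0·1.0000/(1)·0.1037^2·0.9946^0 = +0.010745
  k=1: (−1)^1·1.0000/(1)·0.1037^0·0.9946^2 = -0.989255
d^1_{0,0}(2.9339) = +0.010745 -0.989255 = -0.978509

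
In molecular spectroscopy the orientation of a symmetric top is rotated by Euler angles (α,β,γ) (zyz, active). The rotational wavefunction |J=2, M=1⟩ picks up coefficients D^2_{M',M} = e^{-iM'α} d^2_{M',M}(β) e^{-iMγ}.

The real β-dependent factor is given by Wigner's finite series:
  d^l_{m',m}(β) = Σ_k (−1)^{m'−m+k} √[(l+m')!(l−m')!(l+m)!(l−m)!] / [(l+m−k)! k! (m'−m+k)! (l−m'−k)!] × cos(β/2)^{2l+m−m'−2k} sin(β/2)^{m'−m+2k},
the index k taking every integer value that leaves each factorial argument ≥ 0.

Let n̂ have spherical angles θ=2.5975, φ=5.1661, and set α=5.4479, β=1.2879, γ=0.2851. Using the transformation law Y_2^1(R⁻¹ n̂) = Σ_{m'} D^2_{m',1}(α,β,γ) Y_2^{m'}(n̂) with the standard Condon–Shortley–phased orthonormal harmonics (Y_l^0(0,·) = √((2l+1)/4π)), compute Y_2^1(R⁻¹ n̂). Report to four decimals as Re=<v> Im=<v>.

Need the full column D^2_{m',1} for m'=−2..2 at α=5.4479, β=1.2879, γ=0.2851.
cos(β/2)=0.799731, sin(β/2)=0.600359
d^2_{-2,1}: single k=3 term ⇒ +0.346104;  D = -0.129942-0.320785i
d^2_{-1,1}: k∈[2..3] ⇒ +0.691561 -0.129910 = +0.561651;  D = +0.244507-0.505637i
d^2_{0,1}: k∈[1..2] ⇒ +0.752173 -0.423889 = +0.328284;  D = +0.315032-0.092331i
d^2_{1,1}: k∈[0..1] ⇒ +0.409049 -0.691561 = -0.282513;  D = -0.240822-0.147711i
d^2_{2,1}: single k=0 term ⇒ -0.614147;  D = -0.113167-0.603630i
Y_2^{m'}(θ=2.5975,φ=5.1661) and Σ D·Y over m':
  (-0.1299-0.3208i)·(-0.0637+0.0816i)  (+0.2445-0.5056i)·(-0.1500-0.3075i)  (+0.3150-0.0923i)·(+0.3773+0.0000i)  (-0.2408-0.1477i)·(+0.1500-0.3075i)  (-0.1132-0.6036i)·(-0.0637-0.0816i)
Y_2^1(R⁻¹ n̂) = -0.162439+0.075262i

Re=-0.1624 Im=0.0753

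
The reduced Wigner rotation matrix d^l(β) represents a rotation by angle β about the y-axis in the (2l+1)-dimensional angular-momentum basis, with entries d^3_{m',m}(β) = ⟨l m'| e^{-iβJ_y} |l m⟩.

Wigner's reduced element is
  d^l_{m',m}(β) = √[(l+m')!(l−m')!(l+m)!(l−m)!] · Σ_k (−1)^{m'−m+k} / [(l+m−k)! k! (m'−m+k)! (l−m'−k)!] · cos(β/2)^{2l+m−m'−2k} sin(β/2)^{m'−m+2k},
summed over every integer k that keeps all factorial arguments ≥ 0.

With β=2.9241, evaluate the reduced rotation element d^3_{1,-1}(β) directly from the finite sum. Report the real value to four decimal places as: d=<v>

d^3_{1,-1}(β=2.9241) via Wigner's sum:
c=cos(2.9241/2)=0.108532, s=sin(2.9241/2)=0.994093; N=√[24·2·2·24]=48.000000
k∈{0,1,2} keeps every argument non-negative
  k=0: (−1)^2·48.0000/(8)·0.1085^4·0.9941^2 = +0.000823
  k=1: (−1)^3·48.0000/(6)·0.1085^2·0.9941^4 = -0.092027
  k=2: (−1)^4·48.0000/(48)·0.1085^0·0.9941^6 = +0.965077
d^3_{1,-1}(2.9241) = +0.000823 -0.092027 +0.965077 = +0.873873

d=0.8739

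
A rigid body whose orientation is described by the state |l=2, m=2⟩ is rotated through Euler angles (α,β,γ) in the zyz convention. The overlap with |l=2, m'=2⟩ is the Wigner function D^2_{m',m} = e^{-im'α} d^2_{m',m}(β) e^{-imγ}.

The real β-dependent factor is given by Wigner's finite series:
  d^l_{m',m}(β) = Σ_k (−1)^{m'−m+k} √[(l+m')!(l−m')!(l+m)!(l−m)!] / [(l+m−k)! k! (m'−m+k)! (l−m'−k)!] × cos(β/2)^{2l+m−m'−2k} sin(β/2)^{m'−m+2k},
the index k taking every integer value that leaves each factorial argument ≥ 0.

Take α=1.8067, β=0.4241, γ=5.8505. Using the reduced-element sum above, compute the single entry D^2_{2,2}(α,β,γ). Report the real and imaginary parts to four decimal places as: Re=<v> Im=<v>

Re=-0.8435 Im=-0.3503

First d^2_{2,2}(β=0.4241), then the phase factors e^{-i(2)α} and e^{-i(2)γ}:
With c≡cos(β/2)=0.977602 and s≡sin(β/2)=0.210464, N=[24·1·24·1]^{1/2}=24.000000
k: max(0,(2)−(2))=0 … min(2+(2),2−(2))=0
  k=0: (−1)^0·24.0000/(24)·0.9776^4·0.2105^0 = +0.913372
d^2_{2,2}(0.4241) = +0.913372
Attach z-rotation phases: D = e^{-i(2)(1.8067)}·(+0.913372)·e^{-i(2)(5.8505)} = -0.843543-0.350261i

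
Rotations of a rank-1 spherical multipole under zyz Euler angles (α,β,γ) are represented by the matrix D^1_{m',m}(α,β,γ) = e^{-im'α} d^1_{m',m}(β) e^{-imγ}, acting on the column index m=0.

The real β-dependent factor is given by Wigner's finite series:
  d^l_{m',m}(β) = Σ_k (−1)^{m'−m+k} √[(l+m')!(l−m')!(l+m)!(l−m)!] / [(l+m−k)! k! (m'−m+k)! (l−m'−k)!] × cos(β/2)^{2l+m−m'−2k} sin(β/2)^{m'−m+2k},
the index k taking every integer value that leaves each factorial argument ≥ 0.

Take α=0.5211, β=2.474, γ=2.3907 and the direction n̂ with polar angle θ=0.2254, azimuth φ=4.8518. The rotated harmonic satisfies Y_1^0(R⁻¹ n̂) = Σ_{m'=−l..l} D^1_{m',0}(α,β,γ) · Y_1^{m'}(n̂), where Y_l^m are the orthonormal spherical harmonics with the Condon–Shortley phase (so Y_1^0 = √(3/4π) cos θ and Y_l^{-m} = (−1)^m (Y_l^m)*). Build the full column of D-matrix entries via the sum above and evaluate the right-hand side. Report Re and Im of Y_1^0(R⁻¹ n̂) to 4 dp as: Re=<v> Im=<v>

Need the full column D^1_{m',0} for m'=−1..1 at α=0.5211, β=2.474, γ=2.3907.
cos(β/2)=0.327632, sin(β/2)=0.944805
d^1_{-1,0}: single k=1 term ⇒ +0.437768;  D = +0.379664+0.217936i
d^1_{0,0}: k∈[0..1] ⇒ +0.107343 -0.892657 = -0.785314;  D = -0.785314+0.000000i
d^1_{1,0}: single k=0 term ⇒ -0.437768;  D = -0.379664+0.217936i
Y_1^{m'}(θ=0.2254,φ=4.8518) and Σ D·Y over m':
  (+0.3797+0.2179i)·(+0.0107+0.0765i)  (-0.7853+0.0000i)·(+0.4762+0.0000i)  (-0.3797+0.2179i)·(-0.0107+0.0765i)
Y_1^0(R⁻¹ n̂) = -0.399183+0.000000i

Re=-0.3992 Im=0.0000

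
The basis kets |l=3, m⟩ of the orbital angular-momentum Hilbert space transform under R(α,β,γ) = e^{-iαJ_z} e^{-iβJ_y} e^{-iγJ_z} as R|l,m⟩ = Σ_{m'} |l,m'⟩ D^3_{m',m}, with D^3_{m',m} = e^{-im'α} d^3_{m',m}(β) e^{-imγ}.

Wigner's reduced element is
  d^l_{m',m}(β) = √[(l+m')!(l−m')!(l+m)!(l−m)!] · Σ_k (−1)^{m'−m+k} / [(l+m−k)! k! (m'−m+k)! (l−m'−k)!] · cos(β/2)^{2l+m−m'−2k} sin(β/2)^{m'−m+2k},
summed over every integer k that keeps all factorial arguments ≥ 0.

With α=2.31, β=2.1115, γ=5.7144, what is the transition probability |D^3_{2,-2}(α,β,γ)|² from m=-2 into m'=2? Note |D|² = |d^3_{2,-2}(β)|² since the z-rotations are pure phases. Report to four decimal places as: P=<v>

P=0.0684

D^3_{2,-2}(2.31,2.1115,5.7144) = e^{-i·2·2.31}·d^3_{2,-2}(2.1115)·e^{-i·-2·5.7144}. Compute d first:
With c≡cos(β/2)=0.492575 and s≡sin(β/2)=0.870270, N=[120·1·1·120]^{1/2}=120.000000
Admissible k: 0..1 (factorial args all ≥0)
  k=0: (−1)^4·120.0000/(24)·0.4926^2·0.8703^4 = +0.695874
  k=1: (−1)^5·120.0000/(120)·0.4926^0·0.8703^6 = -0.434434
d^3_{2,-2}(2.1115) = +0.695874 -0.434434 = +0.261440
|D^3_{2,-2}|² = |d^3_{2,-2}(β)|² = (+0.261440)² = 0.068351 (the z-rotation phases have unit modulus)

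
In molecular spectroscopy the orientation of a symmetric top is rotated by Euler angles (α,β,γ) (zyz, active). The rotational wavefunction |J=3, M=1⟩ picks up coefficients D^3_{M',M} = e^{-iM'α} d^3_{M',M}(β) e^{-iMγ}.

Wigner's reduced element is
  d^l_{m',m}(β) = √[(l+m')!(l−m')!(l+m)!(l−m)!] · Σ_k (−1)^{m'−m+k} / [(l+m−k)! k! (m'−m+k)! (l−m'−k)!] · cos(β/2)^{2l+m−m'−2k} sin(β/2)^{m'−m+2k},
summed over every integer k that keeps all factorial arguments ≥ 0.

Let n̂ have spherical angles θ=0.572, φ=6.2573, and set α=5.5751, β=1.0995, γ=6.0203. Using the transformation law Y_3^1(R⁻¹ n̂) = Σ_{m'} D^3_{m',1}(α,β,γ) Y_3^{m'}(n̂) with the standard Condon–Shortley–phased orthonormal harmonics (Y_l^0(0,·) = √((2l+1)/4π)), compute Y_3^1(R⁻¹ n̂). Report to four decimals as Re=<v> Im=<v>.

Need the full column D^3_{m',1} for m'=−3..3 at α=5.5751, β=1.0995, γ=6.0203.
cos(β/2)=0.852655, sin(β/2)=0.522474
d^3_{-3,1}: single k=4 term ⇒ +0.209822;  D = -0.060115-0.201026i
d^3_{-2,1}: k∈[3..4] ⇒ +0.559171 -0.104978 = +0.454193;  D = +0.184169-0.415178i
d^3_{-1,1}: k∈[2..4] ⇒ +0.865714 -0.433407 +0.020342 = +0.452649;  D = +0.408527-0.194928i
d^3_{0,1}: k∈[1..3] ⇒ +0.815685 -0.918811 +0.114997 = +0.011871;  D = +0.011463+0.003085i
d^3_{1,1}: k∈[0..2] ⇒ +0.384274 -1.154285 +0.325055 = -0.444957;  D = -0.251177-0.367282i
d^3_{2,1}: k∈[0..1] ⇒ -0.744615 +0.559171 = -0.185444;  D = +0.020037-0.184359i
d^3_{3,1}: single k=0 term ⇒ +0.558816;  D = -0.407180+0.382727i
Y_3^{m'}(θ=0.572,φ=6.2573) and Σ D·Y over m':
  (-0.0601-0.2010i)·(+0.0660+0.0051i)  (+0.1842-0.4152i)·(+0.2515+0.0130i)  (+0.4085-0.1949i)·(+0.4433+0.0115i)  (+0.0115+0.0031i)·(+0.1678+0.0000i)  (-0.2512-0.3673i)·(-0.4433+0.0115i)  (+0.0200-0.1844i)·(+0.2515-0.0130i)  (-0.4072+0.3827i)·(-0.0660+0.0051i)
Y_3^1(R⁻¹ n̂) = +0.377154-0.110804i

Re=0.3772 Im=-0.1108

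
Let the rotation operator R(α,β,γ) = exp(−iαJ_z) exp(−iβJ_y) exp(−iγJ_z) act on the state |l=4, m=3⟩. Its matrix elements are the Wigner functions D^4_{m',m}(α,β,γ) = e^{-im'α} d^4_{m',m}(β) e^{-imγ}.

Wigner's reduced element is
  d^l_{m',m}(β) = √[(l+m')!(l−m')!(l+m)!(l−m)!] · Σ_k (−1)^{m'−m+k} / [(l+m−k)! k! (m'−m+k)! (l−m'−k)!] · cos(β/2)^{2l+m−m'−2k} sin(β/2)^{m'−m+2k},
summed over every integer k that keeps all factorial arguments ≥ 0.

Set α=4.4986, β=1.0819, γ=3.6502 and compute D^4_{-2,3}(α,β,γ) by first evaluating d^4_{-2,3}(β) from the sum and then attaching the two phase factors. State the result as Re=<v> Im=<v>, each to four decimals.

D^4_{-2,3}(4.4986,1.0819,3.6502) = e^{-i·-2·4.4986}·d^4_{-2,3}(1.0819)·e^{-i·3·3.6502}. Compute d first:
With c≡cos(β/2)=0.857220 and s≡sin(β/2)=0.514951, N=[2·720·5040·1]^{1/2}=2693.993318
The bounds max(0,m−m')=5 and min(l+m,l−m')=6 give 2 terms
  k=5: (−1)^0·2693.9933/(240)·0.8572^3·0.5150^5 = +0.256029
  k=6: (−1)^1·2693.9933/(720)·0.8572^1·0.5150^7 = -0.030797
d^4_{-2,3}(1.0819) = +0.256029 -0.030797 = +0.225232
Phases: e^{-i·(-2)·4.4986}=-0.909973+0.414668i, e^{-i·(3)·3.6502}=-0.044959+0.998989i ⇒ D=-0.084087-0.208947i

Re=-0.0841 Im=-0.2089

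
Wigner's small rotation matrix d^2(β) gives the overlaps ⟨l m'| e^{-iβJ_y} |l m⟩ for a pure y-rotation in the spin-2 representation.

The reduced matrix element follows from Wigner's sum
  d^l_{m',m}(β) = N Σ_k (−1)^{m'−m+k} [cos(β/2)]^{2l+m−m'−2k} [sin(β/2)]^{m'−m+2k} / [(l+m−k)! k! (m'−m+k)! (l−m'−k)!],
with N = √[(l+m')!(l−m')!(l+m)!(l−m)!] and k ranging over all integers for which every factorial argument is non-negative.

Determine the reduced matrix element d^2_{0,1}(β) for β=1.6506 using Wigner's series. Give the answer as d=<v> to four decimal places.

d^2_{0,1}(β=1.6506) via Wigner's sum:
c=cos(1.6506/2)=0.678337, s=sin(1.6506/2)=0.734751; N=√[2·2·6·1]=4.898979
Admissible k: 1..2 (factorial args all ≥0)
  k=1: (−1)^0·4.8990/(2)·0.6783^3·0.7348^1 = +0.561761
  k=2: (−1)^1·4.8990/(2)·0.6783^1·0.7348^3 = -0.659086
d^2_{0,1}(1.6506) = +0.561761 -0.659086 = -0.097325

d=-0.0973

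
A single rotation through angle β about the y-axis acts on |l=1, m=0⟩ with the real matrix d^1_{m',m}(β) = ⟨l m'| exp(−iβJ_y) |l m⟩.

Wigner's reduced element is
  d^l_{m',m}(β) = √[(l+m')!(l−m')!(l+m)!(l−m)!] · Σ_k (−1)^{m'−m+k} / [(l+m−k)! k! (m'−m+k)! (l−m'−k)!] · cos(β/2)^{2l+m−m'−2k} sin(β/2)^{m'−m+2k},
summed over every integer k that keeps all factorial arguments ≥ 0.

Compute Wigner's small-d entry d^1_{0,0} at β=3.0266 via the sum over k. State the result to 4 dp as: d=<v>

d=-0.9934

d^1_{0,0}(β=3.0266) via Wigner's sum:
Half-angle: c=0.057465, s=0.998348. N=√(1·1·1·1)=1.000000
Admissible k: 0..1 (factorial args all ≥0)
  k=0: (−1)^0·1.0000/(1)·0.0575^2·0.9983^0 = +0.003302
  k=1: (−1)^1·1.0000/(1)·0.0575^0·0.9983^2 = -0.996698
d^1_{0,0}(3.0266) = +0.003302 -0.996698 = -0.993396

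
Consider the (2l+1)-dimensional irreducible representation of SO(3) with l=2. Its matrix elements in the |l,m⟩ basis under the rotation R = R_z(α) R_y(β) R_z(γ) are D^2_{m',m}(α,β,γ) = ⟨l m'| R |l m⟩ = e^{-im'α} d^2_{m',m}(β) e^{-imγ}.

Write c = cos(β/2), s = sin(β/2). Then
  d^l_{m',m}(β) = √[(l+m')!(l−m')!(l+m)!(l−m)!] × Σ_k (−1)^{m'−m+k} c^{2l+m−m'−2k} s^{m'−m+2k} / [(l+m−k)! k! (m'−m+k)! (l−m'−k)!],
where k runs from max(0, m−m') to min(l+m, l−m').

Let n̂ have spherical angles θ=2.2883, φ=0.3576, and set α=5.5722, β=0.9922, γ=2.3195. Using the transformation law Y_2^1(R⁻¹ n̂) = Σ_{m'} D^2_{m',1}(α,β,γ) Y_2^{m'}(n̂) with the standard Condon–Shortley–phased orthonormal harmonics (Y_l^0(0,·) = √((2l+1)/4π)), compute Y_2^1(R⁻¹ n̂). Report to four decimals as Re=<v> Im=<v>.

Need the full column D^2_{m',1} for m'=−2..2 at α=5.5722, β=0.9922, γ=2.3195.
cos(β/2)=0.879446, sin(β/2)=0.475999
d^2_{-2,1}: single k=3 term ⇒ +0.189696;  D = -0.156576+0.107091i
d^2_{-1,1}: k∈[2..3] ⇒ +0.525717 -0.051336 = +0.474381;  D = -0.471455-0.052599i
d^2_{0,1}: k∈[1..2] ⇒ +0.793065 -0.232329 = +0.560736;  D = -0.381687-0.410780i
d^2_{1,1}: k∈[0..1] ⇒ +0.598186 -0.525717 = +0.072469;  D = -0.002733-0.072417i
d^2_{2,1}: single k=0 term ⇒ -0.647535;  D = -0.403766+0.506236i
Y_2^{m'}(θ=2.2883,φ=0.3576) and Σ D·Y over m':
  (-0.1566+0.1071i)·(+0.1655-0.1438i)  (-0.4715-0.0526i)·(-0.3585+0.1340i)  (-0.3817-0.4108i)·(+0.0937+0.0000i)  (-0.0027-0.0724i)·(+0.3585+0.1340i)  (-0.4038+0.5062i)·(+0.1655+0.1438i)
Y_2^1(R⁻¹ n̂) = -0.001119-0.043108i

Re=-0.0011 Im=-0.0431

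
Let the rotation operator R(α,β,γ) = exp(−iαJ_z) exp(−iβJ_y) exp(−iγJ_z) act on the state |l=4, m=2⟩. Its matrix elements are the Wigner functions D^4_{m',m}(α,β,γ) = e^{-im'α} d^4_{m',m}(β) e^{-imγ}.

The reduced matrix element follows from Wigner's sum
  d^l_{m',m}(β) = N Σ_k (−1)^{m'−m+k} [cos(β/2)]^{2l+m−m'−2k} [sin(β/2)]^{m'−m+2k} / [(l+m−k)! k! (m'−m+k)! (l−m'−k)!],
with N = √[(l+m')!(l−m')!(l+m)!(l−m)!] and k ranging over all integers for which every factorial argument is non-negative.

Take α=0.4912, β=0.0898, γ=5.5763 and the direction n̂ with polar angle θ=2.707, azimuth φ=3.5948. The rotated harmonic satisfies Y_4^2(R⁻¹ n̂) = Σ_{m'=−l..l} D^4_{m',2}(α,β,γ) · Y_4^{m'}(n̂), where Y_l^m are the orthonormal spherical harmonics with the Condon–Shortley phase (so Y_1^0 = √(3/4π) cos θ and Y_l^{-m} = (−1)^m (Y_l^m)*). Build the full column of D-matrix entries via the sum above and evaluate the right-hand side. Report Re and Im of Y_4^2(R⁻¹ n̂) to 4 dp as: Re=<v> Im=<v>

Re=0.0495 Im=0.1926

Need the full column D^4_{m',2} for m'=−4..4 at α=0.4912, β=0.0898, γ=5.5763.
cos(β/2)=0.998992, sin(β/2)=0.044885
d^4_{-4,2}: single k=6 term ⇒ +0.000000;  D = -0.000000-0.000000i
d^4_{-3,2}: k∈[5..6] ⇒ +0.000002 -0.000000 = +0.000002;  D = -0.000002+0.000001i
d^4_{-2,2}: k∈[4..6] ⇒ +0.000061 -0.000000 +0.000000 = +0.000061;  D = -0.000044+0.000041i
d^4_{-1,2}: k∈[3..5] ⇒ +0.001272 -0.000004 +0.000000 = +0.001269;  D = -0.000416+0.001198i
d^4_{0,2}: k∈[2..4] ⇒ +0.018997 -0.000102 +0.000000 = +0.018895;  D = +0.002955+0.018663i
d^4_{1,2}: k∈[1..3] ⇒ +0.189091 -0.001909 +0.000003 = +0.187185;  D = +0.113017+0.149216i
d^4_{2,2}: k∈[0..2] ⇒ +0.991966 -0.024030 +0.000061 = +0.967996;  D = +0.879322+0.404735i
d^4_{3,2}: k∈[0..1] ⇒ -0.166763 +0.001010 = -0.165753;  D = -0.165456+0.009911i
d^4_{4,2}: single k=0 term ⇒ +0.010596;  D = +0.009028-0.005548i
Y_4^{m'}(θ=2.707,φ=3.5948) and Σ D·Y over m':
  (-0.0000-0.0000i)·(-0.0033-0.0135i)  (-0.0000+0.0000i)·(+0.0178-0.0829i)  (-0.0000+0.0000i)·(+0.1740-0.2222i)  (-0.0004+0.0012i)·(+0.4482-0.2183i)  (+0.0030+0.0187i)·(+0.2125+0.0000i)  (+0.1130+0.1492i)·(-0.4482-0.2183i)  (+0.8793+0.4047i)·(+0.1740+0.2222i)  (-0.1655+0.0099i)·(-0.0178-0.0829i)  (+0.0090-0.0055i)·(-0.0033+0.0135i)
Y_4^2(R⁻¹ n̂) = +0.049510+0.192555i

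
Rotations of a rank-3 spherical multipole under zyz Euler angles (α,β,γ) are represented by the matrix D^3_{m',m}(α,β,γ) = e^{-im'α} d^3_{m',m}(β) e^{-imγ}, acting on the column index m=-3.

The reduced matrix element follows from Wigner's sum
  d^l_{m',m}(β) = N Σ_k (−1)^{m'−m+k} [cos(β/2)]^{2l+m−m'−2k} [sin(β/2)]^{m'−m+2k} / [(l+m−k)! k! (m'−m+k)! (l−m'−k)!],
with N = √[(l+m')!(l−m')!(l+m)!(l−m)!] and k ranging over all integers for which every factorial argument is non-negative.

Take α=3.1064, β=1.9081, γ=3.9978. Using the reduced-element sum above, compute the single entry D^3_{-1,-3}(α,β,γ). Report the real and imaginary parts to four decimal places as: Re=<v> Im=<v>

First d^3_{-1,-3}(β=1.9081), then the phase factors e^{-i(-1)α} and e^{-i(-3)γ}:
Half-angle: c=0.578384, s=0.815765. N=√(2·24·1·720)=185.903201
Admissible k: 0..0 (factorial args all ≥0)
  k=0: (−1)^2·185.9032/(48)·0.5784^4·0.8158^2 = +0.288430
d^3_{-1,-3}(1.9081) = +0.288430
Phases: e^{-i·(-1)·3.1064}=-0.999381+0.035185i, e^{-i·(-3)·3.9978}=+0.840294-0.542131i ⇒ D=-0.236714+0.164798i

Re=-0.2367 Im=0.1648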